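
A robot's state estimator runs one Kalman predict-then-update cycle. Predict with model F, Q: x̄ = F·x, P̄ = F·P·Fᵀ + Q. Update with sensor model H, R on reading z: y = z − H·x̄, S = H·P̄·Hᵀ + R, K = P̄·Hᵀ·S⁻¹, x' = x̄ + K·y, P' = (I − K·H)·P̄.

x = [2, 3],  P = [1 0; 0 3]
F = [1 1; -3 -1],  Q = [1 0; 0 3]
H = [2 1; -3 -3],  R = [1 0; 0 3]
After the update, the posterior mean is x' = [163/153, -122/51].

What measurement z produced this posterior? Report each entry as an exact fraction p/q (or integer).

z = [-1, 3]

x̄ = F·x = [5, -9]
P̄ = F·P·Fᵀ + Q = [5 -6; -6 15]
S = H·P̄·Hᵀ + R = [12 -21; -21 75]
K = P̄·Hᵀ·S⁻¹ = [121/153 40/153; -38/51 -29/51]
x' − x̄ = [-602/153, 337/51] = K·y
y = (KᵀK)⁻¹·Kᵀ·(x' − x̄) = [-2, -9]
z = y + H·x̄ = [-2, -9] + [1, 12] = [-1, 3]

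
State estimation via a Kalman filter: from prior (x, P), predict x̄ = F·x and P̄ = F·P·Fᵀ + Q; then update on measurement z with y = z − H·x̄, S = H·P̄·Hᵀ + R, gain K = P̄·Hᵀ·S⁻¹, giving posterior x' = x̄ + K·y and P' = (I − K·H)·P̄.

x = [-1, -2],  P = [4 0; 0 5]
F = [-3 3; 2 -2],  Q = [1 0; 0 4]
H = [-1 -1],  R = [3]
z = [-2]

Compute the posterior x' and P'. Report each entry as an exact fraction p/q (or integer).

x' = [33/17, -8/17]
P' = [610/17 -526/17; -526/17 484/17]

x̄ = F·x = [-3, 2]
P̄ = F·P·Fᵀ + Q = [82 -54; -54 40]
y = z − H·x̄ = [-3]
S = H·P̄·Hᵀ + R = [17]
K = P̄·Hᵀ·S⁻¹ = [-28/17; 14/17]
x' = x̄ + K·y = [33/17, -8/17]
P' = (I − K·H)·P̄ = [610/17 -526/17; -526/17 484/17]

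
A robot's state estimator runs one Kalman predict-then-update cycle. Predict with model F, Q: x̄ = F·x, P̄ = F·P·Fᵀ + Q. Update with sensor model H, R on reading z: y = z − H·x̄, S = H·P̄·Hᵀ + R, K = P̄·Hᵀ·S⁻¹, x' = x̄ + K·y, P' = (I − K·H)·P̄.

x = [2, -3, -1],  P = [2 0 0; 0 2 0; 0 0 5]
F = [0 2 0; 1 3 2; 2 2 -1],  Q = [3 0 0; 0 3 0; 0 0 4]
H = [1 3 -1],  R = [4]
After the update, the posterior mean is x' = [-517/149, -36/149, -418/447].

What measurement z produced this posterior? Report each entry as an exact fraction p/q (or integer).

z = [-3]

x̄ = F·x = [-6, -9, -1]
P̄ = F·P·Fᵀ + Q = [11 12 8; 12 43 6; 8 6 25]
S = H·P̄·Hᵀ + R = [447]
K = P̄·Hᵀ·S⁻¹ = [13/149; 45/149; 1/447]
x' − x̄ = [377/149, 1305/149, 29/447] = K·y
y = (KᵀK)⁻¹·Kᵀ·(x' − x̄) = [29]
z = y + H·x̄ = [29] + [-32] = [-3]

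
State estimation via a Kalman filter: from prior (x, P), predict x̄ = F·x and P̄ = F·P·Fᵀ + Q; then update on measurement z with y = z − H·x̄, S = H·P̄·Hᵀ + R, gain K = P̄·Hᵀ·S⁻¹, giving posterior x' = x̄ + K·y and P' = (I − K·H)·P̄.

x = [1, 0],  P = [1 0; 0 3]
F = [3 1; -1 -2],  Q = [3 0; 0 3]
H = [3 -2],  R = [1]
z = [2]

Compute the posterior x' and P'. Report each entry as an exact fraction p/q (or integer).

x' = [51/44, 223/308]
P' = [93/44 135/44; 135/44 1447/308]

x̄ = F·x = [3, -1]
P̄ = F·P·Fᵀ + Q = [15 -9; -9 16]
y = z − H·x̄ = [-9]
S = H·P̄·Hᵀ + R = [308]
K = P̄·Hᵀ·S⁻¹ = [9/44; -59/308]
x' = x̄ + K·y = [51/44, 223/308]
P' = (I − K·H)·P̄ = [93/44 135/44; 135/44 1447/308]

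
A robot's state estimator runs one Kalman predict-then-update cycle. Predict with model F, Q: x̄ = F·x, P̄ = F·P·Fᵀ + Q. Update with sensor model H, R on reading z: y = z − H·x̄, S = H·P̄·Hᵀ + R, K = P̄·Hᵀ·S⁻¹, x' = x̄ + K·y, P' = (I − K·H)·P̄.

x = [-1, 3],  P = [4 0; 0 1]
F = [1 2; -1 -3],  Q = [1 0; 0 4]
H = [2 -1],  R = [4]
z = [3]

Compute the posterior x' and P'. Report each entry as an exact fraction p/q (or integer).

x̄ = F·x = [5, -8]
P̄ = F·P·Fᵀ + Q = [9 -10; -10 17]
y = z − H·x̄ = [-15]
S = H·P̄·Hᵀ + R = [97]
K = P̄·Hᵀ·S⁻¹ = [28/97; -37/97]
x' = x̄ + K·y = [65/97, -221/97]
P' = (I − K·H)·P̄ = [89/97 66/97; 66/97 280/97]

x' = [65/97, -221/97]
P' = [89/97 66/97; 66/97 280/97]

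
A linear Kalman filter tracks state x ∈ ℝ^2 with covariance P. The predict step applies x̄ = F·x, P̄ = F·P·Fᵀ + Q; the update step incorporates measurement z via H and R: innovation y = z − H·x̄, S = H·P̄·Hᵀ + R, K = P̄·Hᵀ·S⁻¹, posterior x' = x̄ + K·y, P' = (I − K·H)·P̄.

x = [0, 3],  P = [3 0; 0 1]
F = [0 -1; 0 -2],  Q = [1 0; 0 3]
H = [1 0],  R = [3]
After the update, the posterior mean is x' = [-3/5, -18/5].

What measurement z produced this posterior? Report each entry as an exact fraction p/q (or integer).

z = [3]

x̄ = F·x = [-3, -6]
P̄ = F·P·Fᵀ + Q = [2 2; 2 7]
S = H·P̄·Hᵀ + R = [5]
K = P̄·Hᵀ·S⁻¹ = [2/5; 2/5]
x' − x̄ = [12/5, 12/5] = K·y
y = (KᵀK)⁻¹·Kᵀ·(x' − x̄) = [6]
z = y + H·x̄ = [6] + [-3] = [3]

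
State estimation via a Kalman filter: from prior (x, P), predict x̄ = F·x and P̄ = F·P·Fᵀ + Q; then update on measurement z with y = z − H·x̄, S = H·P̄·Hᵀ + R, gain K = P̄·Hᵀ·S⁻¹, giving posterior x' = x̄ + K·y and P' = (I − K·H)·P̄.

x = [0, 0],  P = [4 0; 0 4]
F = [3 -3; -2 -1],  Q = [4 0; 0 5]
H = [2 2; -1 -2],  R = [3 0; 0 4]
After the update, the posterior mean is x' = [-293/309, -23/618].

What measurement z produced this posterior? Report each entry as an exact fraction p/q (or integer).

z = [-2, 1]

x̄ = F·x = [0, 0]
P̄ = F·P·Fᵀ + Q = [76 -12; -12 25]
S = H·P̄·Hᵀ + R = [311 -180; -180 132]
K = P̄·Hᵀ·S⁻¹ = [628/721 1717/2163; -284/721 -3569/4326]
x' − x̄ = [-293/309, -23/618] = K·y
y = (KᵀK)⁻¹·Kᵀ·(x' − x̄) = [-2, 1]
z = y + H·x̄ = [-2, 1] + [0, 0] = [-2, 1]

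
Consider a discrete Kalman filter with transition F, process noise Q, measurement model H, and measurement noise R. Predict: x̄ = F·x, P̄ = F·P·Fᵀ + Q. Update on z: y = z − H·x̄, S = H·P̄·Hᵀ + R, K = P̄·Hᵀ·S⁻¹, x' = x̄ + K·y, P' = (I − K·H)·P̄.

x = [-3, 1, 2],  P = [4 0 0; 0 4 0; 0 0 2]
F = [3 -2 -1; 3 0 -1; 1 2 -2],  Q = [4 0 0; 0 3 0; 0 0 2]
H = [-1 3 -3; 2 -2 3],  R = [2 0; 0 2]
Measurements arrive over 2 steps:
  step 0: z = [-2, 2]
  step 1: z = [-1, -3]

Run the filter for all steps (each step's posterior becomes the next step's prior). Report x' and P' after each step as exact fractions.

step 0: x' = [-2963/5933, -545/11866, 10129/11866], P' = [37506/5933 -24806/5933 -39500/5933; -24806/5933 35307/5933 41899/5933; -39500/5933 41899/5933 55419/5933]
step 1: x' = [-269867479/187059934, -463256453/187059934, -158682739/93529967], P' = [340423573/93529967 -141573079/93529967 -283684678/93529967; -141573079/93529967 311053367/93529967 326319362/93529967; -283684678/93529967 326319362/93529967 418646596/93529967]

step 0: x̄ = F·x = [-13, -11, -5]
step 0: P̄ = F·P·Fᵀ + Q = [58 38 0; 38 41 16; 0 16 30]
step 0: y = z − H·x̄ = [3, 21]
step 0: S = H·P̄·Hᵀ + R = [183 -88; -88 172]
step 0: K = P̄·Hᵀ·S⁻¹ = [3288/5933 3062/5933; 2515/5933 5471/11866; -530/5933 3459/11866]
step 0: x' = x̄ + K·y = [-2963/5933, -545/11866, 10129/11866]
step 0: P' = (I − K·H)·P̄ = [37506/5933 -24806/5933 -39500/5933; -24806/5933 35307/5933 41899/5933; -39500/5933 41899/5933 55419/5933]
step 1: x̄ = F·x = [-26817/11866, -27907/11866, -13637/5933]
step 1: P̄ = F·P·Fᵀ + Q = [1260201/5933 862607/5933 343202/5933; 862607/5933 647772/5933 267222/5933; 343202/5933 267222/5933 135860/5933]
step 1: y = z − H·x̄ = [-18392/5933, 22022/5933]
step 1: S = H·P̄·Hᵀ + R = [398329/5933 190594/5933; 190594/5933 2877402/5933]
step 1: K = P̄·Hᵀ·S⁻¹ = [42955612/93529967 56469635/93529967; 47887547/93529967 36852597/93529967; 3351488/93529967 17965854/93529967]
step 1: x' = x̄ + K·y = [-269867479/187059934, -463256453/187059934, -158682739/93529967]
step 1: P' = (I − K·H)·P̄ = [340423573/93529967 -141573079/93529967 -283684678/93529967; -141573079/93529967 311053367/93529967 326319362/93529967; -283684678/93529967 326319362/93529967 418646596/93529967]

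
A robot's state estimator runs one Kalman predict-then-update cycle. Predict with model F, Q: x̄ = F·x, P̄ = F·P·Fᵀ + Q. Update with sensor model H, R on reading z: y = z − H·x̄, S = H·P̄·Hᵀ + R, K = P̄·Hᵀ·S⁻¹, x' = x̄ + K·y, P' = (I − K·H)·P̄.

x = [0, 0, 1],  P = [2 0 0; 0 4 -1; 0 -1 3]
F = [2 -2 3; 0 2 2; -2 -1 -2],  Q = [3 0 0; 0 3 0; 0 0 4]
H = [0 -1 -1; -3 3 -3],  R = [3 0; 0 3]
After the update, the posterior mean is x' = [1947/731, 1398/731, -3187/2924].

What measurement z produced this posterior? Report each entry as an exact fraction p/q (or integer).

x̄ = F·x = [3, 2, -2]
P̄ = F·P·Fᵀ + Q = [66 0 -19; 0 23 -14; -19 -14 24]
S = H·P̄·Hᵀ + R = [22 -54; -54 930]
K = P̄·Hᵀ·S⁻¹ = [419/731 -173/1462; -99/731 163/1462; -2063/2924 -299/2924]
x' − x̄ = [-246/731, -64/731, 2661/2924] = K·y
y = (KᵀK)⁻¹·Kᵀ·(x' − x̄) = [-1, -2]
z = y + H·x̄ = [-1, -2] + [0, 3] = [-1, 1]

z = [-1, 1]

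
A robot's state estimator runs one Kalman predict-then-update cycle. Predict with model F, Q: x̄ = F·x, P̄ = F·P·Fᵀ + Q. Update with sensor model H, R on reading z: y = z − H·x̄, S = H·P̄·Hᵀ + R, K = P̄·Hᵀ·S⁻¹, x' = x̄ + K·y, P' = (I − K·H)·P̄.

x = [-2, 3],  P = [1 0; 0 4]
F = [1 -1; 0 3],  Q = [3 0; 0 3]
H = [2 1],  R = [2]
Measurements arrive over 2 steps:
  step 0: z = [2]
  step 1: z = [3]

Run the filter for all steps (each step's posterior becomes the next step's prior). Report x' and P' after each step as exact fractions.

step 0: x' = [-113/25, 54/5], P' = [184/25 -72/5; -72/5 30]
step 1: x' = [-7057/471, 5155/157], P' = [31919/471 -21194/157; -21194/157 42498/157]

step 0: x̄ = F·x = [-5, 9]
step 0: P̄ = F·P·Fᵀ + Q = [8 -12; -12 39]
step 0: y = z − H·x̄ = [3]
step 0: S = H·P̄·Hᵀ + R = [25]
step 0: K = P̄·Hᵀ·S⁻¹ = [4/25; 3/5]
step 0: x' = x̄ + K·y = [-113/25, 54/5]
step 0: P' = (I − K·H)·P̄ = [184/25 -72/5; -72/5 30]
step 1: x̄ = F·x = [-383/25, 162/5]
step 1: P̄ = F·P·Fᵀ + Q = [1729/25 -666/5; -666/5 273]
step 1: y = z − H·x̄ = [31/25]
step 1: S = H·P̄·Hᵀ + R = [471/25]
step 1: K = P̄·Hᵀ·S⁻¹ = [128/471; 55/157]
step 1: x' = x̄ + K·y = [-7057/471, 5155/157]
step 1: P' = (I − K·H)·P̄ = [31919/471 -21194/157; -21194/157 42498/157]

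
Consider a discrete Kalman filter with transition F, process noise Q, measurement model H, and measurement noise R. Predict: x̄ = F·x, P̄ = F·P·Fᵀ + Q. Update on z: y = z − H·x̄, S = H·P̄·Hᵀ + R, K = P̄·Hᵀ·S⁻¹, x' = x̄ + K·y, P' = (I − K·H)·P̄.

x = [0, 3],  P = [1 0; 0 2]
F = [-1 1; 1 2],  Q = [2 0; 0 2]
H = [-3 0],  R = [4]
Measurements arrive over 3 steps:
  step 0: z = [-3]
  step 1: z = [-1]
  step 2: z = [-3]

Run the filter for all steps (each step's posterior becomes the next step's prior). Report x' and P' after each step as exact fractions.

step 0: x̄ = F·x = [3, 6]
step 0: P̄ = F·P·Fᵀ + Q = [5 3; 3 11]
step 0: y = z − H·x̄ = [6]
step 0: S = H·P̄·Hᵀ + R = [49]
step 0: K = P̄·Hᵀ·S⁻¹ = [-15/49; -9/49]
step 0: x' = x̄ + K·y = [57/49, 240/49]
step 0: P' = (I − K·H)·P̄ = [20/49 12/49; 12/49 458/49]
step 1: x̄ = F·x = [183/49, 537/49]
step 1: P̄ = F·P·Fᵀ + Q = [552/49 884/49; 884/49 1998/49]
step 1: y = z − H·x̄ = [500/49]
step 1: S = H·P̄·Hᵀ + R = [5164/49]
step 1: K = P̄·Hᵀ·S⁻¹ = [-414/1291; -663/1291]
step 1: x' = x̄ + K·y = [597/1291, 7383/1291]
step 1: P' = (I − K·H)·P̄ = [552/1291 884/1291; 884/1291 16758/1291]
step 2: x̄ = F·x = [6786/1291, 15363/1291]
step 2: P̄ = F·P·Fᵀ + Q = [18124/1291 32080/1291; 32080/1291 73702/1291]
step 2: y = z − H·x̄ = [16485/1291]
step 2: S = H·P̄·Hᵀ + R = [168280/1291]
step 2: K = P̄·Hᵀ·S⁻¹ = [-13593/42070; -2406/4207]
step 2: x' = x̄ + K·y = [1359/1202, 2763/601]
step 2: P' = (I − K·H)·P̄ = [9062/21035 3208/4207; 3208/4207 60814/4207]

step 0: x' = [57/49, 240/49], P' = [20/49 12/49; 12/49 458/49]
step 1: x' = [597/1291, 7383/1291], P' = [552/1291 884/1291; 884/1291 16758/1291]
step 2: x' = [1359/1202, 2763/601], P' = [9062/21035 3208/4207; 3208/4207 60814/4207]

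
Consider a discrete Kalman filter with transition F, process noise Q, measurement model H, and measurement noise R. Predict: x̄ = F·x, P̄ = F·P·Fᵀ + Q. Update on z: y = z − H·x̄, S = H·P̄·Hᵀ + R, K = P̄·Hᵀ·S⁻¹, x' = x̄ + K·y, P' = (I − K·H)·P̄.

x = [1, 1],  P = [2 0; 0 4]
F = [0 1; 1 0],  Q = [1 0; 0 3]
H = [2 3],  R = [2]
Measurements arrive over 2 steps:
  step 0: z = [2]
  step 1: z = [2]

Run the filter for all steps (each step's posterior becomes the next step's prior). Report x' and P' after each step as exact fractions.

step 0: x' = [37/67, 22/67], P' = [235/67 -150/67; -150/67 110/67]
step 1: x' = [502/1483, 661/1483], P' = [3849/1483 -2598/1483; -2598/1483 2068/1483]

step 0: x̄ = F·x = [1, 1]
step 0: P̄ = F·P·Fᵀ + Q = [5 0; 0 5]
step 0: y = z − H·x̄ = [-3]
step 0: S = H·P̄·Hᵀ + R = [67]
step 0: K = P̄·Hᵀ·S⁻¹ = [10/67; 15/67]
step 0: x' = x̄ + K·y = [37/67, 22/67]
step 0: P' = (I − K·H)·P̄ = [235/67 -150/67; -150/67 110/67]
step 1: x̄ = F·x = [22/67, 37/67]
step 1: P̄ = F·P·Fᵀ + Q = [177/67 -150/67; -150/67 436/67]
step 1: y = z − H·x̄ = [-21/67]
step 1: S = H·P̄·Hᵀ + R = [2966/67]
step 1: K = P̄·Hᵀ·S⁻¹ = [-48/1483; 504/1483]
step 1: x' = x̄ + K·y = [502/1483, 661/1483]
step 1: P' = (I − K·H)·P̄ = [3849/1483 -2598/1483; -2598/1483 2068/1483]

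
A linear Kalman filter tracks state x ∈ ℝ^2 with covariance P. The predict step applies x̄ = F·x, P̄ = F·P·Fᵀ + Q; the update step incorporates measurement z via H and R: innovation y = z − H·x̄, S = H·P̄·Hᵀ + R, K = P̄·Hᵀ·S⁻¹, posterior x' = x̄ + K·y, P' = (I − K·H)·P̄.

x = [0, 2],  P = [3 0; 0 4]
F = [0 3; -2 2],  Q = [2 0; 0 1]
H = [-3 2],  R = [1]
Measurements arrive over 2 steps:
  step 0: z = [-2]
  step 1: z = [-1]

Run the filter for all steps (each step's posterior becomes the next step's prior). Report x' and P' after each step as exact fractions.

step 0: x' = [166/57, 572/171], P' = [238/19 1060/57; 1060/57 4763/171]
step 1: x' = [-173661/284480, -25317/17780], P' = [309229/284480 25533/17780; 25533/17780 9389/4445]

step 0: x̄ = F·x = [6, 4]
step 0: P̄ = F·P·Fᵀ + Q = [38 24; 24 29]
step 0: y = z − H·x̄ = [8]
step 0: S = H·P̄·Hᵀ + R = [171]
step 0: K = P̄·Hᵀ·S⁻¹ = [-22/57; -14/171]
step 0: x' = x̄ + K·y = [166/57, 572/171]
step 0: P' = (I − K·H)·P̄ = [238/19 1060/57; 1060/57 4763/171]
step 1: x̄ = F·x = [572/57, 148/171]
step 1: P̄ = F·P·Fᵀ + Q = [4801/19 3166/57; 3166/57 2351/171]
step 1: y = z − H·x̄ = [4681/171]
step 1: S = H·P̄·Hᵀ + R = [284480/171]
step 1: K = P̄·Hᵀ·S⁻¹ = [-110631/284480; -1487/17780]
step 1: x' = x̄ + K·y = [-173661/284480, -25317/17780]
step 1: P' = (I − K·H)·P̄ = [309229/284480 25533/17780; 25533/17780 9389/4445]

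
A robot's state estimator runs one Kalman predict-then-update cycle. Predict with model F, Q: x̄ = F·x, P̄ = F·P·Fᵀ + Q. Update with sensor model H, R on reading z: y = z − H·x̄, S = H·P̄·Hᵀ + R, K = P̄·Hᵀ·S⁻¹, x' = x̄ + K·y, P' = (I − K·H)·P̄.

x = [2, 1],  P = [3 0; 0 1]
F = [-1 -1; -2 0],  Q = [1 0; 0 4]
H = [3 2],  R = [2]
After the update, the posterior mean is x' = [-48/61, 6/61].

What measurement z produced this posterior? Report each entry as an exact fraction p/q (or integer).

z = [-2]

x̄ = F·x = [-3, -4]
P̄ = F·P·Fᵀ + Q = [5 6; 6 16]
S = H·P̄·Hᵀ + R = [183]
K = P̄·Hᵀ·S⁻¹ = [9/61; 50/183]
x' − x̄ = [135/61, 250/61] = K·y
y = (KᵀK)⁻¹·Kᵀ·(x' − x̄) = [15]
z = y + H·x̄ = [15] + [-17] = [-2]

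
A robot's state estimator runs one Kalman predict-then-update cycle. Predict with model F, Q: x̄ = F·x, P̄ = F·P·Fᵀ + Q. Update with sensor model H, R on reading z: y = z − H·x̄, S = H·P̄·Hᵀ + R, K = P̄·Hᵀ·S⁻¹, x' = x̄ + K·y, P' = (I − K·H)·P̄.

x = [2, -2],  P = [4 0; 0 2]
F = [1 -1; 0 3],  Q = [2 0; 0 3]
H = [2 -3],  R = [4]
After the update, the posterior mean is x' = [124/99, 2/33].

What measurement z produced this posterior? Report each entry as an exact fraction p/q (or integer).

x̄ = F·x = [4, -6]
P̄ = F·P·Fᵀ + Q = [8 -6; -6 21]
S = H·P̄·Hᵀ + R = [297]
K = P̄·Hᵀ·S⁻¹ = [34/297; -25/99]
x' − x̄ = [-272/99, 200/33] = K·y
y = (KᵀK)⁻¹·Kᵀ·(x' − x̄) = [-24]
z = y + H·x̄ = [-24] + [26] = [2]

z = [2]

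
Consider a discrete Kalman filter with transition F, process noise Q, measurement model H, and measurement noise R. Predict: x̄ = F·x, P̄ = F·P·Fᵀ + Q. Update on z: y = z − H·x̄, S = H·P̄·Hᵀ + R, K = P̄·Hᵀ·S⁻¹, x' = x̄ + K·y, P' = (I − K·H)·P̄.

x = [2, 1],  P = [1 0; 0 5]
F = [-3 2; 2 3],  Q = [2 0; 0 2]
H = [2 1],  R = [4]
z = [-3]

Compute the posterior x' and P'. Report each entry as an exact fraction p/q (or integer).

x̄ = F·x = [-4, 7]
P̄ = F·P·Fᵀ + Q = [31 24; 24 51]
y = z − H·x̄ = [-2]
S = H·P̄·Hᵀ + R = [275]
K = P̄·Hᵀ·S⁻¹ = [86/275; 9/25]
x' = x̄ + K·y = [-1272/275, 157/25]
P' = (I − K·H)·P̄ = [1129/275 -174/25; -174/25 384/25]

x' = [-1272/275, 157/25]
P' = [1129/275 -174/25; -174/25 384/25]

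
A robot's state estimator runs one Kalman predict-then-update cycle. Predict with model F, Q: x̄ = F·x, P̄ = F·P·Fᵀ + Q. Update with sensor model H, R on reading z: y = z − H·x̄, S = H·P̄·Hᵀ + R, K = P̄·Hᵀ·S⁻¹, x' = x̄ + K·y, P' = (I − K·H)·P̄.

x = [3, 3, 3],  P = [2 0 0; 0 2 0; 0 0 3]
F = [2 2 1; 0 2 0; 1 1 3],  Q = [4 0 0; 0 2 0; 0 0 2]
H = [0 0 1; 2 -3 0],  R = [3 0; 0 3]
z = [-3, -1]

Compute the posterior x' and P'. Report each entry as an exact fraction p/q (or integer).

x̄ = F·x = [15, 6, 15]
P̄ = F·P·Fᵀ + Q = [23 8 17; 8 10 4; 17 4 33]
y = z − H·x̄ = [-18, -13]
S = H·P̄·Hᵀ + R = [36 22; 22 89]
K = P̄·Hᵀ·S⁻¹ = [1029/2720 209/1360; 83/340 -37/170; 2453/2720 33/1360]
x' = x̄ + K·y = [4211/680, 377/85, -1053/680]
P' = (I − K·H)·P̄ = [35871/2720 2937/340 3087/2720; 2937/340 508/85 249/340; 3087/2720 249/340 7359/2720]

x' = [4211/680, 377/85, -1053/680]
P' = [35871/2720 2937/340 3087/2720; 2937/340 508/85 249/340; 3087/2720 249/340 7359/2720]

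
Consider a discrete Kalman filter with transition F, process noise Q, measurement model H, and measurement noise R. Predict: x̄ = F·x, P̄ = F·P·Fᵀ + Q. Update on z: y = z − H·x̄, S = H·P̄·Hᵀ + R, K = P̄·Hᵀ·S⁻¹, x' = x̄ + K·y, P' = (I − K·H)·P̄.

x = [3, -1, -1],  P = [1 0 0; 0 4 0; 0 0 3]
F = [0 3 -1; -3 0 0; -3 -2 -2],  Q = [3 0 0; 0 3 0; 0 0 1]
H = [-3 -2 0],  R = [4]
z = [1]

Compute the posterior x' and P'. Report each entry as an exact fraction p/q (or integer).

x̄ = F·x = [-2, -9, -5]
P̄ = F·P·Fᵀ + Q = [42 0 -18; 0 12 9; -18 9 38]
y = z − H·x̄ = [-23]
S = H·P̄·Hᵀ + R = [430]
K = P̄·Hᵀ·S⁻¹ = [-63/215; -12/215; 18/215]
x' = x̄ + K·y = [1019/215, -1659/215, -1489/215]
P' = (I − K·H)·P̄ = [1092/215 -1512/215 -1602/215; -1512/215 2292/215 2367/215; -1602/215 2367/215 7522/215]

x' = [1019/215, -1659/215, -1489/215]
P' = [1092/215 -1512/215 -1602/215; -1512/215 2292/215 2367/215; -1602/215 2367/215 7522/215]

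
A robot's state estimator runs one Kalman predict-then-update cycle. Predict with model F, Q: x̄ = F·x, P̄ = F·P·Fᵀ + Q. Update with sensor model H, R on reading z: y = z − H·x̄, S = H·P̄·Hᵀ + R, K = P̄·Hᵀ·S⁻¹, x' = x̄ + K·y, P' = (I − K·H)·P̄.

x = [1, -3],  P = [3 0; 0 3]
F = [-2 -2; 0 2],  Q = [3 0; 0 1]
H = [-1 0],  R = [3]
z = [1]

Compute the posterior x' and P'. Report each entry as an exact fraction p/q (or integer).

x̄ = F·x = [4, -6]
P̄ = F·P·Fᵀ + Q = [27 -12; -12 13]
y = z − H·x̄ = [5]
S = H·P̄·Hᵀ + R = [30]
K = P̄·Hᵀ·S⁻¹ = [-9/10; 2/5]
x' = x̄ + K·y = [-1/2, -4]
P' = (I − K·H)·P̄ = [27/10 -6/5; -6/5 41/5]

x' = [-1/2, -4]
P' = [27/10 -6/5; -6/5 41/5]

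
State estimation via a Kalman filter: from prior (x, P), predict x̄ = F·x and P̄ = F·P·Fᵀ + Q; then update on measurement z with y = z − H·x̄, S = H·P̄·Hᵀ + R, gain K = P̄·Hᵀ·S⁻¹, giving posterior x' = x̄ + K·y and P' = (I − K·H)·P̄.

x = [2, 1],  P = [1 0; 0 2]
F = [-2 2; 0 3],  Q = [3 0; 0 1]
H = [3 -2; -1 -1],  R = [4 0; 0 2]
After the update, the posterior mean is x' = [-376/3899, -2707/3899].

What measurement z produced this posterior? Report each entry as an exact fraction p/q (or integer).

x̄ = F·x = [-2, 3]
P̄ = F·P·Fᵀ + Q = [15 12; 12 19]
S = H·P̄·Hᵀ + R = [71 -19; -19 60]
K = P̄·Hᵀ·S⁻¹ = [747/3899 -1518/3899; -709/3899 -2239/3899]
x' − x̄ = [7422/3899, -14404/3899] = K·y
y = (KᵀK)⁻¹·Kᵀ·(x' − x̄) = [14, 2]
z = y + H·x̄ = [14, 2] + [-12, -1] = [2, 1]

z = [2, 1]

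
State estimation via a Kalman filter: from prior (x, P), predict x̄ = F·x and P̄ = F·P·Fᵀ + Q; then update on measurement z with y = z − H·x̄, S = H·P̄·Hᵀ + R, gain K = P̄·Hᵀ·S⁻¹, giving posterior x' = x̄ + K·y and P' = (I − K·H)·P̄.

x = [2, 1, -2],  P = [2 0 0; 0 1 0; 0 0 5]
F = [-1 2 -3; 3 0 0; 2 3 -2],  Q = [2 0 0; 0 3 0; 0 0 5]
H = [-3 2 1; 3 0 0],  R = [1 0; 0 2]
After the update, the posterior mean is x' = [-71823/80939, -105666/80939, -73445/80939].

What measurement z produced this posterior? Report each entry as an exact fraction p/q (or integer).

x̄ = F·x = [6, 6, 11]
P̄ = F·P·Fᵀ + Q = [53 -6 32; -6 21 12; 32 12 42]
S = H·P̄·Hᵀ + R = [532 -417; -417 479]
K = P̄·Hᵀ·S⁻¹ = [-278/80939 26625/80939; 26982/80939 20448/80939; 25662/80939 38562/80939]
x' − x̄ = [-557457/80939, -591300/80939, -963774/80939] = K·y
y = (KᵀK)⁻¹·Kᵀ·(x' − x̄) = [-6, -21]
z = y + H·x̄ = [-6, -21] + [5, 18] = [-1, -3]

z = [-1, -3]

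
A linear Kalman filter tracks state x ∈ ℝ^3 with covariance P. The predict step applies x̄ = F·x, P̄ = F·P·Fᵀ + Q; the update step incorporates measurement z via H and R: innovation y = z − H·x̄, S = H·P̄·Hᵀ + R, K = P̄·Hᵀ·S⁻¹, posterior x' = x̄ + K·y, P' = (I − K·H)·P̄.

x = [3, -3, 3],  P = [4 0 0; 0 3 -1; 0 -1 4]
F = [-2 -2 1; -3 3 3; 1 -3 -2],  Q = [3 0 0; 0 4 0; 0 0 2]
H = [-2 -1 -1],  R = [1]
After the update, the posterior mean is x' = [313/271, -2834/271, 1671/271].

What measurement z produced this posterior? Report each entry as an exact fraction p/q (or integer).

x̄ = F·x = [3, -9, 6]
P̄ = F·P·Fᵀ + Q = [39 21 1; 21 85 -48; 1 -48 37]
S = H·P̄·Hᵀ + R = [271]
K = P̄·Hᵀ·S⁻¹ = [-100/271; -79/271; 9/271]
x' − x̄ = [-500/271, -395/271, 45/271] = K·y
y = (KᵀK)⁻¹·Kᵀ·(x' − x̄) = [5]
z = y + H·x̄ = [5] + [-3] = [2]

z = [2]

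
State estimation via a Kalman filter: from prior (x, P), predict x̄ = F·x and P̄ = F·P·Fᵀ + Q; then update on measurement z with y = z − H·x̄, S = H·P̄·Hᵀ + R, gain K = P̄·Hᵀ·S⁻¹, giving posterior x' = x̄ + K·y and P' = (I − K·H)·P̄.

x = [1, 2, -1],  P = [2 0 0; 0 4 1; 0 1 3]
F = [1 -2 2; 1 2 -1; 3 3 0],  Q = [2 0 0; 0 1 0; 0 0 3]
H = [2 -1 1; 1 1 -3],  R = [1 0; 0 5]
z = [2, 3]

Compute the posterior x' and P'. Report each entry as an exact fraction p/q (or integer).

x̄ = F·x = [-5, 6, 9]
P̄ = F·P·Fᵀ + Q = [24 -14 -12; -14 18 27; -12 27 57]
y = z − H·x̄ = [9, 29]
S = H·P̄·Hᵀ + R = [126 13; 13 442]
K = P̄·Hᵀ·S⁻¹ = [1654/4271 5146/55523; -569/4271 -9455/55523; 360/4271 -1518/4271]
x' = x̄ + K·y = [65137/55523, -7630/55523, -2343/4271]
P' = (I − K·H)·P̄ = [20736/55523 27458/55523 576/4271; 27458/55523 130836/55523 5271/4271; 576/4271 5271/4271 4479/4271]

x' = [65137/55523, -7630/55523, -2343/4271]
P' = [20736/55523 27458/55523 576/4271; 27458/55523 130836/55523 5271/4271; 576/4271 5271/4271 4479/4271]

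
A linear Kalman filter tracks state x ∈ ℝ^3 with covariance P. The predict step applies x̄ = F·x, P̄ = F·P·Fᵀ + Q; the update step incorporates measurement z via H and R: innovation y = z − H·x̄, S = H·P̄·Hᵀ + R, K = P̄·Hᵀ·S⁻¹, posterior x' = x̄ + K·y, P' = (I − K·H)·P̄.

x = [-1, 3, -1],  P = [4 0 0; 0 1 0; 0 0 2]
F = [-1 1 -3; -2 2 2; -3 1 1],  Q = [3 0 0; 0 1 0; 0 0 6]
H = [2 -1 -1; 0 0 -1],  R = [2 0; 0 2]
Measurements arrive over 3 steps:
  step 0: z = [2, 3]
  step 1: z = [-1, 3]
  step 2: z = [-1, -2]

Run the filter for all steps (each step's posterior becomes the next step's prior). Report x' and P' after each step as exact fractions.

step 0: x' = [8441/6619, 18789/6619, -16215/6619], P' = [17353/6619 20620/6619 8814/6619; 20620/6619 37988/6619 5514/6619; 8814/6619 5514/6619 12358/6619]
step 1: x' = [-2544277/3935173, 27600118/11805519, -35563421/11805519], P' = [11455391/3935173 16804624/3935173 2922830/3935173; 16804624/3935173 107605516/11805519 -2690702/11805519; 2922830/3935173 -2690702/11805519 20276086/11805519]
step 2: x' = [37660089796/20983424251, 44764713693/20983424251, 43494883396/20983424251], P' = [79790095393/20983424251 126928951408/20983424251 14205840562/20983424251; 126928951408/20983424251 265251283612/20983424251 -7313008902/20983424251; 14205840562/20983424251 -7313008902/20983424251 36035786062/20983424251]

step 0: x̄ = F·x = [7, 6, 5]
step 0: P̄ = F·P·Fᵀ + Q = [26 -2 7; -2 29 30; 7 30 45]
step 0: y = z − H·x̄ = [-1, 8]
step 0: S = H·P̄·Hᵀ + R = [220 61; 61 47]
step 0: K = P̄·Hᵀ·S⁻¹ = [2636/6619 -4407/6619; -1131/6619 -2757/6619; -122/6619 -6179/6619]
step 0: x' = x̄ + K·y = [8441/6619, 18789/6619, -16215/6619]
step 0: P' = (I − K·H)·P̄ = [17353/6619 20620/6619 8814/6619; 20620/6619 37988/6619 5514/6619; 8814/6619 5514/6619 12358/6619]
step 1: x̄ = F·x = [58993/6619, -11734/6619, -22749/6619]
step 1: P̄ = F·P·Fᵀ + Q = [164980/6619 -32746/6619 29977/6619; -32746/6619 86055/6619 -8606/6619; 29977/6619 -8606/6619 80661/6619]
step 1: y = z − H·x̄ = [-159088/6619, -2892/6619]
step 1: S = H·P̄·Hᵀ + R = [833738/6619 12101/6619; 12101/6619 93899/6619]
step 1: K = P̄·Hᵀ·S⁻¹ = [1591664/3935173 -1461415/3935173; -2043535/11805519 1345351/11805519; -24202/11805519 -10138043/11805519]
step 1: x' = x̄ + K·y = [-2544277/3935173, 27600118/11805519, -35563421/11805519]
step 1: P' = (I − K·H)·P̄ = [11455391/3935173 16804624/3935173 2922830/3935173; 16804624/3935173 107605516/11805519 -2690702/11805519; 2922830/3935173 -2690702/11805519 20276086/11805519]
step 2: x̄ = F·x = [141923212/11805519, -660944/11805519, 14935190/11805519]
step 2: P̄ = F·P·Fᵀ + Q = [327800428/11805519 6468142/11805519 23749613/11805519; 6468142/11805519 165812107/11805519 -22261462/11805519; 23749613/11805519 -22261462/11805519 147534697/11805519]
step 2: y = z − H·x̄ = [-281377697/11805519, -8675848/11805519]
step 2: S = H·P̄·Hᵀ + R = [1482765610/11805519 77774009/11805519; 77774009/11805519 171145735/11805519]
step 2: K = P̄·Hᵀ·S⁻¹ = [9222699408/20983424251 -7102920281/20983424251; -2040185947/20983424251 3656504451/20983424251; -155548018/20983424251 -18017893031/20983424251]
step 2: x' = x̄ + K·y = [37660089796/20983424251, 44764713693/20983424251, 43494883396/20983424251]
step 2: P' = (I − K·H)·P̄ = [79790095393/20983424251 126928951408/20983424251 14205840562/20983424251; 126928951408/20983424251 265251283612/20983424251 -7313008902/20983424251; 14205840562/20983424251 -7313008902/20983424251 36035786062/20983424251]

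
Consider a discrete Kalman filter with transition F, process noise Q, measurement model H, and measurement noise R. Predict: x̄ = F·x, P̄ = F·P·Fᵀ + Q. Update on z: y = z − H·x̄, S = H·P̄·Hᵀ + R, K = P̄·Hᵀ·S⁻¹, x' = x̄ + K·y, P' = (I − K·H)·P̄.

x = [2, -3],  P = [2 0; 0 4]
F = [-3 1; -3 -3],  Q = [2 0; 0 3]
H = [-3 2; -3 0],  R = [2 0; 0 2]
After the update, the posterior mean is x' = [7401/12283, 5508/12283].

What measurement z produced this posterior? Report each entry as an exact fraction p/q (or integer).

z = [-1, -2]

x̄ = F·x = [-9, 3]
P̄ = F·P·Fᵀ + Q = [24 6; 6 57]
S = H·P̄·Hᵀ + R = [374 180; 180 218]
K = P̄·Hᵀ·S⁻¹ = [-30/12283 -4032/12283; 6042/12283 -6003/12283]
x' − x̄ = [117948/12283, -31341/12283] = K·y
y = (KᵀK)⁻¹·Kᵀ·(x' − x̄) = [-34, -29]
z = y + H·x̄ = [-34, -29] + [33, 27] = [-1, -2]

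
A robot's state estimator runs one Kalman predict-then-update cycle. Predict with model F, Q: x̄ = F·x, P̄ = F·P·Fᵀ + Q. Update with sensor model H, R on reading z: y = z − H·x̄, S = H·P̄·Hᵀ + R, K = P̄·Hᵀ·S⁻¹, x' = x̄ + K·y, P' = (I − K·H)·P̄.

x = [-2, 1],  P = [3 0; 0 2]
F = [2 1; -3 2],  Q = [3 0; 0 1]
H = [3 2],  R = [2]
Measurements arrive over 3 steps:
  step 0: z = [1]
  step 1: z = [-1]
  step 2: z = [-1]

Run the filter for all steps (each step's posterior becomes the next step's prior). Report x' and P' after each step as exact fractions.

step 0: x̄ = F·x = [-3, 8]
step 0: P̄ = F·P·Fᵀ + Q = [17 -14; -14 36]
step 0: y = z − H·x̄ = [-6]
step 0: S = H·P̄·Hᵀ + R = [131]
step 0: K = P̄·Hᵀ·S⁻¹ = [23/131; 30/131]
step 0: x' = x̄ + K·y = [-531/131, 868/131]
step 0: P' = (I − K·H)·P̄ = [1698/131 -2524/131; -2524/131 3816/131]
step 1: x̄ = F·x = [-194/131, 3329/131]
step 1: P̄ = F·P·Fᵀ + Q = [905/131 -5080/131; -5080/131 60965/131]
step 1: y = z − H·x̄ = [-6207/131]
step 1: S = H·P̄·Hᵀ + R = [191307/131]
step 1: K = P̄·Hᵀ·S⁻¹ = [-7445/191307; 106690/191307]
step 1: x' = x̄ + K·y = [23149/63769, -64539/63769]
step 1: P' = (I − K·H)·P̄ = [898510/191307 -1355210/191307; -1355210/191307 2139505/191307]
step 2: x̄ = F·x = [-18241/63769, -198525/63769]
step 2: P̄ = F·P·Fᵀ + Q = [295542/63769 -822420/63769; -822420/63769 33098437/191307]
step 2: y = z − H·x̄ = [388004/63769]
step 2: S = H·P̄·Hᵀ + R = [111148876/191307]
step 2: K = P̄·Hᵀ·S⁻¹ = [-1137321/55574438; 29397547/55574438]
step 2: x' = x̄ + K·y = [-11408509/27787219, 2928151/27787219]
step 2: P' = (I − K·H)·P̄ = [122020479/27787219 -183599379/27787219; -183599379/27787219 290097842/27787219]

step 0: x' = [-531/131, 868/131], P' = [1698/131 -2524/131; -2524/131 3816/131]
step 1: x' = [23149/63769, -64539/63769], P' = [898510/191307 -1355210/191307; -1355210/191307 2139505/191307]
step 2: x' = [-11408509/27787219, 2928151/27787219], P' = [122020479/27787219 -183599379/27787219; -183599379/27787219 290097842/27787219]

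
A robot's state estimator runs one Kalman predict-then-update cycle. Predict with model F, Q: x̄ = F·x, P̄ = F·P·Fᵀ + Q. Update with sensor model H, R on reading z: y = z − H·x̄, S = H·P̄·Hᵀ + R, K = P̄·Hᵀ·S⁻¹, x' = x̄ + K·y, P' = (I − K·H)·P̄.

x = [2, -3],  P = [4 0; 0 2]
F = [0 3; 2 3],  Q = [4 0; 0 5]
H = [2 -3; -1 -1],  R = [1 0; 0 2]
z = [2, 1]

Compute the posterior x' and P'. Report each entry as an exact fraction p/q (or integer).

x̄ = F·x = [-9, -5]
P̄ = F·P·Fᵀ + Q = [22 18; 18 39]
y = z − H·x̄ = [5, -13]
S = H·P̄·Hᵀ + R = [224 91; 91 99]
K = P̄·Hᵀ·S⁻¹ = [530/2779 -230/397; -2832/13895 -771/1985]
x' = x̄ + K·y = [-1431/2779, -13474/13895]
P' = (I − K·H)·P̄ = [2038/2779 1182/2779; 1182/2779 4884/13895]

x' = [-1431/2779, -13474/13895]
P' = [2038/2779 1182/2779; 1182/2779 4884/13895]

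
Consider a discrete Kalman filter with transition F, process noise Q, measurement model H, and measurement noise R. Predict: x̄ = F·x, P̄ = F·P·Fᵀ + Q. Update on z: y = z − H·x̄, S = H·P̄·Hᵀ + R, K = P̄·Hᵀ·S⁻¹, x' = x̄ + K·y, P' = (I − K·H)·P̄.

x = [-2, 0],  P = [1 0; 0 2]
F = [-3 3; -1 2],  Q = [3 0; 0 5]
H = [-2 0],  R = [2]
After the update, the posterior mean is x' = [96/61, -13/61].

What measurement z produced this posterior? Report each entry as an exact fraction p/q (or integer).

z = [-3]

x̄ = F·x = [6, 2]
P̄ = F·P·Fᵀ + Q = [30 15; 15 14]
S = H·P̄·Hᵀ + R = [122]
K = P̄·Hᵀ·S⁻¹ = [-30/61; -15/61]
x' − x̄ = [-270/61, -135/61] = K·y
y = (KᵀK)⁻¹·Kᵀ·(x' − x̄) = [9]
z = y + H·x̄ = [9] + [-12] = [-3]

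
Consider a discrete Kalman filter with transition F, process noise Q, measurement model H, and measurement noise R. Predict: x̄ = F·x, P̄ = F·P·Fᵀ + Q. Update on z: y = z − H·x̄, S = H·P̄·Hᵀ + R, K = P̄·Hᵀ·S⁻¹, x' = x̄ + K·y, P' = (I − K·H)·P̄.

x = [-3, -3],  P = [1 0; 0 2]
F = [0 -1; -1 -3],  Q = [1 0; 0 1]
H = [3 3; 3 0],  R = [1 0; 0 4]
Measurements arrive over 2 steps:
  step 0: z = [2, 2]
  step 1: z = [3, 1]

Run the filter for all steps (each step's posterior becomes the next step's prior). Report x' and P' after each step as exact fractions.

step 0: x̄ = F·x = [3, 12]
step 0: P̄ = F·P·Fᵀ + Q = [3 6; 6 20]
step 0: y = z − H·x̄ = [-43, -7]
step 0: S = H·P̄·Hᵀ + R = [316 81; 81 31]
step 0: K = P̄·Hᵀ·S⁻¹ = [108/3235 657/3235; 192/647 -126/647]
step 0: x' = x̄ + K·y = [462/3235, 390/647]
step 0: P' = (I − K·H)·P̄ = [876/3235 -168/647; -168/647 232/647]
step 1: x̄ = F·x = [-390/647, -6312/3235]
step 1: P̄ = F·P·Fᵀ + Q = [879/647 528/647; 528/647 9511/3235]
step 1: y = z − H·x̄ = [34491/3235, 1817/647]
step 1: S = H·P̄·Hᵀ + R = [175909/3235 12663/647; 12663/647 10499/647]
step 1: K = P̄·Hᵀ·S⁻¹ = [42210/807659 151947/807659; 436521/1615318 -282789/1615318]
step 1: x' = x̄ + K·y = [389913/807659, 354099/807659]
step 1: P' = (I − K·H)·P̄ = [202596/807659 -188526/807659; -188526/807659 522559/1615318]

step 0: x' = [462/3235, 390/647], P' = [876/3235 -168/647; -168/647 232/647]
step 1: x' = [389913/807659, 354099/807659], P' = [202596/807659 -188526/807659; -188526/807659 522559/1615318]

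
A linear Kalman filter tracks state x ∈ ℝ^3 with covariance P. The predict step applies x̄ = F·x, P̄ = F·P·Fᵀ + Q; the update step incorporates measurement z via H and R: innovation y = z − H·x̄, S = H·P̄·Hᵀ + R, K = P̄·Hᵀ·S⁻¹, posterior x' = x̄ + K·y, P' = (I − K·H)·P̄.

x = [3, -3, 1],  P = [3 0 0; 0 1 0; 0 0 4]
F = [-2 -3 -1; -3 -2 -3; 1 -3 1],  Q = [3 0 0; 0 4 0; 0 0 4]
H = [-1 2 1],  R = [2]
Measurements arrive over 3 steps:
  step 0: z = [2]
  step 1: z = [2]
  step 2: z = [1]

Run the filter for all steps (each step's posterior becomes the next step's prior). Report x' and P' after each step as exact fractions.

step 0: x̄ = F·x = [2, -6, 13]
step 0: P̄ = F·P·Fᵀ + Q = [28 36 -1; 36 71 -15; -1 -15 20]
step 0: y = z − H·x̄ = [3]
step 0: S = H·P̄·Hᵀ + R = [132]
step 0: K = P̄·Hᵀ·S⁻¹ = [43/132; 91/132; -3/44]
step 0: x' = x̄ + K·y = [131/44, -173/44, 563/44]
step 0: P' = (I − K·H)·P̄ = [1847/132 839/132 85/44; 839/132 1091/132 -387/44; 85/44 -387/44 853/44]
step 1: x̄ = F·x = [-153/22, -434/11, 1213/44]
step 1: P̄ = F·P·Fᵀ + Q = [6071/33 6434/33 2659/66; 6434/33 11318/33 -2614/33; 2659/66 -2614/33 17195/132]
step 1: y = z − H·x̄ = [2041/44]
step 1: S = H·P̄·Hᵀ + R = [67427/132]
step 1: K = P̄·Hᵀ·S⁻¹ = [32506/67427; 54352/67427; -9035/67427]
step 1: x' = x̄ + K·y = [1038911/67427, -139110/67427, 1439739/67427]
step 1: P' = (I − K·H)·P̄ = [4399676/67427 -238370/67427 4941428/67427; -238370/67427 745570/67427 -1620806/67427; 4941428/67427 -1620806/67427 8164970/67427]
step 2: x̄ = F·x = [-3100231/67427, -7157730/67427, 2895980/67427]
step 2: P̄ = F·P·Fᵀ + Q = [39856521/67427 78911562/67427 -25793586/67427; 78911562/67427 182969394/67427 -75883318/67427; -25793586/67427 -75883318/67427 40582396/67427]
step 2: y = z − H·x̄ = [8386676/67427]
step 2: S = H·P̄·Hᵀ + R = [244858999/67427]
step 2: K = P̄·Hᵀ·S⁻¹ = [92173017/244858999; 211143908/244858999; -85390654/244858999]
step 2: x' = x̄ + K·y = [206234449/244858999, 269342294/244858999, -104364492/244858999]
step 2: P' = (I − K·H)·P̄ = [18736748970/244858999 -2069867274/244858999 23060829552/244858999; -2069867274/244858999 3262087546/244858999 -8171754550/244858999; 23060829552/244858999 -8171754550/244858999 39233557344/244858999]

step 0: x' = [131/44, -173/44, 563/44], P' = [1847/132 839/132 85/44; 839/132 1091/132 -387/44; 85/44 -387/44 853/44]
step 1: x' = [1038911/67427, -139110/67427, 1439739/67427], P' = [4399676/67427 -238370/67427 4941428/67427; -238370/67427 745570/67427 -1620806/67427; 4941428/67427 -1620806/67427 8164970/67427]
step 2: x' = [206234449/244858999, 269342294/244858999, -104364492/244858999], P' = [18736748970/244858999 -2069867274/244858999 23060829552/244858999; -2069867274/244858999 3262087546/244858999 -8171754550/244858999; 23060829552/244858999 -8171754550/244858999 39233557344/244858999]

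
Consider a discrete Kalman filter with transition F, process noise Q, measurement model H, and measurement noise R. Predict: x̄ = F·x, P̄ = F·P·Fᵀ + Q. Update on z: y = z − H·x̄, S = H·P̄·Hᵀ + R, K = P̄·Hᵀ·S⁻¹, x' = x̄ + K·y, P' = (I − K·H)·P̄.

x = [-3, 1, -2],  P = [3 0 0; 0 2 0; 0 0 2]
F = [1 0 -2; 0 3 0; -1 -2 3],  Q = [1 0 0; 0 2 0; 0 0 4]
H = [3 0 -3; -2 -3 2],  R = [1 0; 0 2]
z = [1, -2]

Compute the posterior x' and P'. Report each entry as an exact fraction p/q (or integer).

x̄ = F·x = [1, 3, -5]
P̄ = F·P·Fᵀ + Q = [12 0 -15; 0 20 -12; -15 -12 33]
y = z − H·x̄ = [-17, 19]
S = H·P̄·Hᵀ + R = [676 -558; -558 626]
K = P̄·Hᵀ·S⁻¹ = [10287/55906 4347/55906; -6084/27953 -9174/27953; -4122/27953 2220/27953]
x' = x̄ + K·y = [-18190/27953, 12981/27953, -27511/27953]
P' = (I − K·H)·P̄ = [72363/55906 -2592/27953 34467/27953; -2592/27953 7468/27953 -564/27953; 34467/27953 -564/27953 35841/27953]

x' = [-18190/27953, 12981/27953, -27511/27953]
P' = [72363/55906 -2592/27953 34467/27953; -2592/27953 7468/27953 -564/27953; 34467/27953 -564/27953 35841/27953]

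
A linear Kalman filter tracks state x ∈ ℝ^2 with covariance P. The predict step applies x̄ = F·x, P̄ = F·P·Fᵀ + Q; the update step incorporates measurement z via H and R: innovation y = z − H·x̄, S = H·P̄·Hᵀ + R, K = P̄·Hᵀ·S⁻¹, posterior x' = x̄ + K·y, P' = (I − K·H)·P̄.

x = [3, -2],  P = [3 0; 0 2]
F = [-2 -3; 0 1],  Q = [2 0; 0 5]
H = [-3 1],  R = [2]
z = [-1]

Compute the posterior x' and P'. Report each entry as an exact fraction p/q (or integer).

x̄ = F·x = [0, -2]
P̄ = F·P·Fᵀ + Q = [32 -6; -6 7]
y = z − H·x̄ = [1]
S = H·P̄·Hᵀ + R = [333]
K = P̄·Hᵀ·S⁻¹ = [-34/111; 25/333]
x' = x̄ + K·y = [-34/111, -641/333]
P' = (I − K·H)·P̄ = [28/37 184/111; 184/111 1706/333]

x' = [-34/111, -641/333]
P' = [28/37 184/111; 184/111 1706/333]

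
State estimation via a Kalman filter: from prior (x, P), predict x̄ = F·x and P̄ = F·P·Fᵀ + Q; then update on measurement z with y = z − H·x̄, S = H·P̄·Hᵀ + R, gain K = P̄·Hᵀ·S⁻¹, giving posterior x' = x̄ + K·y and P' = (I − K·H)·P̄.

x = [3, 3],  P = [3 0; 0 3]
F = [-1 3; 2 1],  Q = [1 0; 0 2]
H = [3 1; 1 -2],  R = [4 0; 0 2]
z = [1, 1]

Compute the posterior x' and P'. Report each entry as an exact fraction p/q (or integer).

x' = [6545/13183, -680/13183]
P' = [4786/13183 530/13183; 530/13183 5766/13183]

x̄ = F·x = [6, 9]
P̄ = F·P·Fᵀ + Q = [31 3; 3 17]
y = z − H·x̄ = [-26, 13]
S = H·P̄·Hᵀ + R = [318 44; 44 89]
K = P̄·Hᵀ·S⁻¹ = [3722/13183 1863/13183; 1839/13183 -5501/13183]
x' = x̄ + K·y = [6545/13183, -680/13183]
P' = (I − K·H)·P̄ = [4786/13183 530/13183; 530/13183 5766/13183]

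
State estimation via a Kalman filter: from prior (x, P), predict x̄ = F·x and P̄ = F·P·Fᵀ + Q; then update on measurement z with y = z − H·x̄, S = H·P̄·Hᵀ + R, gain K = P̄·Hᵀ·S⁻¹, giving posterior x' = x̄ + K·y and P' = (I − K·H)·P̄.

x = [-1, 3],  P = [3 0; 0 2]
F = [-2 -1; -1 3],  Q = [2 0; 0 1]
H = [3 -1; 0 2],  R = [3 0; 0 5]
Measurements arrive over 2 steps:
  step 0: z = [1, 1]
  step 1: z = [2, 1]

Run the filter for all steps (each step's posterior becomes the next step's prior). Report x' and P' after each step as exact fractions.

step 0: x̄ = F·x = [-1, 10]
step 0: P̄ = F·P·Fᵀ + Q = [16 0; 0 22]
step 0: y = z − H·x̄ = [14, -19]
step 0: S = H·P̄·Hᵀ + R = [169 -44; -44 93]
step 0: K = P̄·Hᵀ·S⁻¹ = [4464/13781 2112/13781; -110/13781 6468/13781]
step 0: x' = x̄ + K·y = [8587/13781, 13378/13781]
step 0: P' = (I − K·H)·P̄ = [6224/13781 5280/13781; 5280/13781 16170/13781]
step 1: x̄ = F·x = [-30552/13781, 31547/13781]
step 1: P̄ = F·P·Fᵀ + Q = [89748/13781 -62462/13781; -62462/13781 133855/13781]
step 1: y = z − H·x̄ = [150765/13781, -49313/13781]
step 1: S = H·P̄·Hᵀ + R = [1357702/13781 -642482/13781; -642482/13781 604325/13781]
step 1: K = P̄·Hᵀ·S⁻¹ = [189607/643151 1578462/14792473; -69835/1286302 5699109/14792473]
step 1: x' = x̄ + K·y = [9266523/14792473, 9366263/29584946]
step 1: P' = (I − K·H)·P̄ = [5676346/14792473 3946155/14792473; 3946155/14792473 28495545/29584946]

step 0: x' = [8587/13781, 13378/13781], P' = [6224/13781 5280/13781; 5280/13781 16170/13781]
step 1: x' = [9266523/14792473, 9366263/29584946], P' = [5676346/14792473 3946155/14792473; 3946155/14792473 28495545/29584946]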